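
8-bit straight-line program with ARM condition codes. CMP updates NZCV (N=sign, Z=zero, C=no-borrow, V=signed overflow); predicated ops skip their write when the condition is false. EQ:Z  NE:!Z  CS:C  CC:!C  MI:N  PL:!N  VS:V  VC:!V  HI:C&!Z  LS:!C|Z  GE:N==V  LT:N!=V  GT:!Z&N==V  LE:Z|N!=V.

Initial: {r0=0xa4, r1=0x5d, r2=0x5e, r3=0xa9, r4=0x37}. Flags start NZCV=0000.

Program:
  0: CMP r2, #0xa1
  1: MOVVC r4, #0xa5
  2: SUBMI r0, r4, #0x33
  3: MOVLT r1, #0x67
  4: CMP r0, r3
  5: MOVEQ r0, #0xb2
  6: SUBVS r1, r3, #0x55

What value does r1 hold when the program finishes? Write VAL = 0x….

0: ✓ CMP  NZCV=1001
1: · MOVVC
2: ✓ SUBMI  r0←0x04
3: · MOVLT
4: ✓ CMP  NZCV=0000
5: · MOVEQ
6: · SUBVS

VAL = 0x5d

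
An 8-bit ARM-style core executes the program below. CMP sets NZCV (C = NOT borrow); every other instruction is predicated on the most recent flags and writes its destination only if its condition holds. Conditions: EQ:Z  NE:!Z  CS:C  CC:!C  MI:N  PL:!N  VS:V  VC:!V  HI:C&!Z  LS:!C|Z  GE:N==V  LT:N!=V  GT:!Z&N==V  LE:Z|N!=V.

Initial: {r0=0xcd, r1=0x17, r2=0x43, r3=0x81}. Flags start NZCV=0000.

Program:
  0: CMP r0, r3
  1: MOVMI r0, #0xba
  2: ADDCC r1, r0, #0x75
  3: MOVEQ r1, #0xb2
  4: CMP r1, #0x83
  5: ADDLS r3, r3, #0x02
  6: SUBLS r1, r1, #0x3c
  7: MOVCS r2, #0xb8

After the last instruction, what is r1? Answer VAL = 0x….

[0] flags=0010 → (cmp)
[1] flags=0010 MI?F → skip
[2] flags=0010 CC?F → skip
[3] flags=0010 EQ?F → skip
[4] flags=1001 → (cmp)
[5] flags=1001 LS?T → r3=0x83
[6] flags=1001 LS?T → r1=0xdb
[7] flags=1001 CS?F → skip

VAL = 0xdb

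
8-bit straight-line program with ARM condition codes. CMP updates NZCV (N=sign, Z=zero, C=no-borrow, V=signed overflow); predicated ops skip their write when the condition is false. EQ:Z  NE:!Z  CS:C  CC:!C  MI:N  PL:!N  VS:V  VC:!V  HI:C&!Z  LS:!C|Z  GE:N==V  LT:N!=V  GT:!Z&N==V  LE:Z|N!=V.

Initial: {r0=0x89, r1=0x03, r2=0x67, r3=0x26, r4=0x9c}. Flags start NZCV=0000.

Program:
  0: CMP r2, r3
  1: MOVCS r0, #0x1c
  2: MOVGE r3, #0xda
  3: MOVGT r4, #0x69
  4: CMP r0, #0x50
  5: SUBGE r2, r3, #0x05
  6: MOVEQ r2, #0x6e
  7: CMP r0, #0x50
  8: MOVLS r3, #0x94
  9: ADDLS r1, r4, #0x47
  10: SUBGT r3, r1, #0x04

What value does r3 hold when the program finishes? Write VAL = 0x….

0: ✓ CMP  NZCV=0010
1: ✓ MOVCS  r0←0x1c
2: ✓ MOVGE  r3←0xda
3: ✓ MOVGT  r4←0x69
4: ✓ CMP  NZCV=1000
5: · SUBGE
6: · MOVEQ
7: ✓ CMP  NZCV=1000
8: ✓ MOVLS  r3←0x94
9: ✓ ADDLS  r1←0xb0
10: · SUBGT

VAL = 0x94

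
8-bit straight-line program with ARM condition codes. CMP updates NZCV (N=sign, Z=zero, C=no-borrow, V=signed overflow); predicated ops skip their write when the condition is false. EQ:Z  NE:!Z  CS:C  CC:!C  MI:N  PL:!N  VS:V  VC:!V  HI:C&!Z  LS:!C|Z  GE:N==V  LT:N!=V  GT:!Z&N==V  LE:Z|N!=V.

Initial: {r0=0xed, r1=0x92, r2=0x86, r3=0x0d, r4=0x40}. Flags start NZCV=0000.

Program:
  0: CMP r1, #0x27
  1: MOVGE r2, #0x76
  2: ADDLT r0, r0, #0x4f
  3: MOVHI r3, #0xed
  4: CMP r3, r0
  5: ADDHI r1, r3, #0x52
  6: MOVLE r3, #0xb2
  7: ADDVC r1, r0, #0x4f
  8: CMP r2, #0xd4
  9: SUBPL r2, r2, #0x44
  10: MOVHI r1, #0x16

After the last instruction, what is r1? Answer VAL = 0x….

0: ✓ CMP  NZCV=0011
1: · MOVGE
2: ✓ ADDLT  r0←0x3c
3: ✓ MOVHI  r3←0xed
4: ✓ CMP  NZCV=1010
5: ✓ ADDHI  r1←0x3f
6: ✓ MOVLE  r3←0xb2
7: ✓ ADDVC  r1←0x8b
8: ✓ CMP  NZCV=1000
9: · SUBPL
10: · MOVHI

VAL = 0x8b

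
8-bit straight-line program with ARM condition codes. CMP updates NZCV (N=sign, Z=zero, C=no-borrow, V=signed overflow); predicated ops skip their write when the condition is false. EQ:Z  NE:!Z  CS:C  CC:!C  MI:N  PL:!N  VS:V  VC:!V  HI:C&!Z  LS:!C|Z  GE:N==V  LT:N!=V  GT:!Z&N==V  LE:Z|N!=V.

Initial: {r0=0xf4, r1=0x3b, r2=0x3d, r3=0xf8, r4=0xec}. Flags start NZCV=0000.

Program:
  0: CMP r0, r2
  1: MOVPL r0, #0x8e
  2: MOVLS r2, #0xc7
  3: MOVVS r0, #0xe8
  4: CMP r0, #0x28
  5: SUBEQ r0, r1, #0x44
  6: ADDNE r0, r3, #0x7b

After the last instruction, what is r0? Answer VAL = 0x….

VAL = 0x73

[0] flags=1010 → (cmp)
[1] flags=1010 PL?F → skip
[2] flags=1010 LS?F → skip
[3] flags=1010 VS?F → skip
[4] flags=1010 → (cmp)
[5] flags=1010 EQ?F → skip
[6] flags=1010 NE?T → r0=0x73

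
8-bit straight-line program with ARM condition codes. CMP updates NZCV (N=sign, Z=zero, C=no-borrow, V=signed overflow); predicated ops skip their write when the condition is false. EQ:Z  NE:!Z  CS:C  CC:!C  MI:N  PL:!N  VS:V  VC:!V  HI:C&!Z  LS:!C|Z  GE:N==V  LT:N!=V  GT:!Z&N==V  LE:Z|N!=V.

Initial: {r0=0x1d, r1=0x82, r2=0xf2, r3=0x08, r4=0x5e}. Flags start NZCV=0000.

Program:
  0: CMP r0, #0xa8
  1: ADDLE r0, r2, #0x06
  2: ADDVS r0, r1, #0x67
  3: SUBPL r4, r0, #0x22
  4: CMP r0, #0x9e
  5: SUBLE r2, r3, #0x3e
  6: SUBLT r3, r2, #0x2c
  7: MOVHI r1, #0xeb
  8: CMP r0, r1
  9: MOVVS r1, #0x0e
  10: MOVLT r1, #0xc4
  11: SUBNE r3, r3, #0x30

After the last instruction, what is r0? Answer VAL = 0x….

0: ✓ CMP  NZCV=0000
1: · ADDLE
2: · ADDVS
3: ✓ SUBPL  r4←0xfb
4: ✓ CMP  NZCV=0000
5: · SUBLE
6: · SUBLT
7: · MOVHI
8: ✓ CMP  NZCV=1001
9: ✓ MOVVS  r1←0x0e
10: · MOVLT
11: ✓ SUBNE  r3←0xd8

VAL = 0x1d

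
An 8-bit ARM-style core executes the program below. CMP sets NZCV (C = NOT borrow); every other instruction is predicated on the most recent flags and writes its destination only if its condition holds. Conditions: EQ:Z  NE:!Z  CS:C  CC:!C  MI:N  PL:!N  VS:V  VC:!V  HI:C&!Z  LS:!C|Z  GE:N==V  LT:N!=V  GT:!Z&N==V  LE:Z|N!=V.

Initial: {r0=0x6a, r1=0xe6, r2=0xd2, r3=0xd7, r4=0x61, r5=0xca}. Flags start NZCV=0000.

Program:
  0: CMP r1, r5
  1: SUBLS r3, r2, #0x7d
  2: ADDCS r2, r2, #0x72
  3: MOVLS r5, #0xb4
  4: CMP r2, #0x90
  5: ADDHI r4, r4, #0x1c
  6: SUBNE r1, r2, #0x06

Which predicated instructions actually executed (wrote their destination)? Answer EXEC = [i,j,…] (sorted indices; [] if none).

[0] flags=0010 → (cmp)
[1] flags=0010 LS?F → skip
[2] flags=0010 CS?T → r2=0x44
[3] flags=0010 LS?F → skip
[4] flags=1001 → (cmp)
[5] flags=1001 HI?F → skip
[6] flags=1001 NE?T → r1=0x3e

EXEC = [2,6]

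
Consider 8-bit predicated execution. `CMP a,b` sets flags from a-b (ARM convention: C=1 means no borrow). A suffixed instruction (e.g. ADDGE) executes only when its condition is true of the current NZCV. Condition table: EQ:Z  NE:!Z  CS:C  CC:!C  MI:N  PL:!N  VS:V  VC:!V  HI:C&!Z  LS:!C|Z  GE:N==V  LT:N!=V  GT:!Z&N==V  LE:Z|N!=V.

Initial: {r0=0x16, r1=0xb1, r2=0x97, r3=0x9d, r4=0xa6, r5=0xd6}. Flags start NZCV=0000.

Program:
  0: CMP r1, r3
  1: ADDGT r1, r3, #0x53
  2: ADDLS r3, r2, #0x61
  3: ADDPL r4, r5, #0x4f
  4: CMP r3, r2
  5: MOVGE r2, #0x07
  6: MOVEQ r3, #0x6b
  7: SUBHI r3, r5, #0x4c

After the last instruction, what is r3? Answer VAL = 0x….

VAL = 0x8a

[0] flags=0010 → (cmp)
[1] flags=0010 GT?T → r1=0xf0
[2] flags=0010 LS?F → skip
[3] flags=0010 PL?T → r4=0x25
[4] flags=0010 → (cmp)
[5] flags=0010 GE?T → r2=0x07
[6] flags=0010 EQ?F → skip
[7] flags=0010 HI?T → r3=0x8a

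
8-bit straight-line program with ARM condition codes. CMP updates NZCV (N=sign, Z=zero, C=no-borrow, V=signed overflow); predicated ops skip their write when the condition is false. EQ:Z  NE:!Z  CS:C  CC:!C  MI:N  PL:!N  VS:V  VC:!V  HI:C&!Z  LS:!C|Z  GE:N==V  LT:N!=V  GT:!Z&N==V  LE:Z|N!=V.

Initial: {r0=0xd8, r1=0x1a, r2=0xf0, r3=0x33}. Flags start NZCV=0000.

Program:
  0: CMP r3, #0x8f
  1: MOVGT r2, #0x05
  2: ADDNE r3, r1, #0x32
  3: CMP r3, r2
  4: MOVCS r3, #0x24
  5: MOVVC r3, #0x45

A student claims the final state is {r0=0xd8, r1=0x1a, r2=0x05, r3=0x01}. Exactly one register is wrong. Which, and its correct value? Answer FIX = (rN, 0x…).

FIX = (r3, 0x45)

[0] flags=1001 → (cmp)
[1] flags=1001 GT?T → r2=0x05
[2] flags=1001 NE?T → r3=0x4c
[3] flags=0010 → (cmp)
[4] flags=0010 CS?T → r3=0x24
[5] flags=0010 VC?T → r3=0x45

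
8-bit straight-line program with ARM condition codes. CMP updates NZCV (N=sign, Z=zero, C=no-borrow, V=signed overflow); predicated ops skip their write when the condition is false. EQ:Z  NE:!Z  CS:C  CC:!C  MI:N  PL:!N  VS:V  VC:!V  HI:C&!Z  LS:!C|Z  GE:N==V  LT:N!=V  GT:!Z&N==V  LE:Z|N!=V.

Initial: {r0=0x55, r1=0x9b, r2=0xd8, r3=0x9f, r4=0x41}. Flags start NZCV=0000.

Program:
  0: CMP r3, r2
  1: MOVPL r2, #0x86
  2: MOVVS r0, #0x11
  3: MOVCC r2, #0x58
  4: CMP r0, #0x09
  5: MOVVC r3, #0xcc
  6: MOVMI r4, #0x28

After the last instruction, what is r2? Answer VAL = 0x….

0: ✓ CMP  NZCV=1000
1: · MOVPL
2: · MOVVS
3: ✓ MOVCC  r2←0x58
4: ✓ CMP  NZCV=0010
5: ✓ MOVVC  r3←0xcc
6: · MOVMI

VAL = 0x58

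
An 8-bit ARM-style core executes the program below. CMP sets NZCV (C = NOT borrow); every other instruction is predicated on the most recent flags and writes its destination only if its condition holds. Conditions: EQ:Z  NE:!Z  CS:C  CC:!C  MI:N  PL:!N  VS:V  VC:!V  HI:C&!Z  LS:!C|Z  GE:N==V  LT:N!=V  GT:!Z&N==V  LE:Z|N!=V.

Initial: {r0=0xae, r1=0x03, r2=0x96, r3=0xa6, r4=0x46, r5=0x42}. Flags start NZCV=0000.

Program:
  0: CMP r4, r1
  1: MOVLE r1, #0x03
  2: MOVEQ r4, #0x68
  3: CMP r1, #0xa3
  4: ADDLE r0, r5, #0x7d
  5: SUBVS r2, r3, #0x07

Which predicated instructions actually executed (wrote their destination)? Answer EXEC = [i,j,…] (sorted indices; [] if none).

EXEC = []

[0] flags=0010 → (cmp)
[1] flags=0010 LE?F → skip
[2] flags=0010 EQ?F → skip
[3] flags=0000 → (cmp)
[4] flags=0000 LE?F → skip
[5] flags=0000 VS?F → skip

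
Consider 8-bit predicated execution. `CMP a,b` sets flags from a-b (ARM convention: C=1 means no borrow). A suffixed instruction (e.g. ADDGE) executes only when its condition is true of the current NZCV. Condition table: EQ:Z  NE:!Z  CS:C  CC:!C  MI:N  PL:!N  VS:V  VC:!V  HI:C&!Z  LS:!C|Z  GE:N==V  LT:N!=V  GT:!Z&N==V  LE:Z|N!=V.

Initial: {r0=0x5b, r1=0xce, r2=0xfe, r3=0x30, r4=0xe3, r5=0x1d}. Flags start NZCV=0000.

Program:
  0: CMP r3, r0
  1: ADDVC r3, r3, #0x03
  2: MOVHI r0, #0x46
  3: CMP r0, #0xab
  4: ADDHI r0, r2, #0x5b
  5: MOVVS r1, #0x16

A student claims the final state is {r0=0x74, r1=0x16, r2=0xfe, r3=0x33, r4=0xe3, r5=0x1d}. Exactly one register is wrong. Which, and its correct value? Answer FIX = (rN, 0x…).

0: ✓ CMP  NZCV=1000
1: ✓ ADDVC  r3←0x33
2: · MOVHI
3: ✓ CMP  NZCV=1001
4: · ADDHI
5: ✓ MOVVS  r1←0x16

FIX = (r0, 0x5b)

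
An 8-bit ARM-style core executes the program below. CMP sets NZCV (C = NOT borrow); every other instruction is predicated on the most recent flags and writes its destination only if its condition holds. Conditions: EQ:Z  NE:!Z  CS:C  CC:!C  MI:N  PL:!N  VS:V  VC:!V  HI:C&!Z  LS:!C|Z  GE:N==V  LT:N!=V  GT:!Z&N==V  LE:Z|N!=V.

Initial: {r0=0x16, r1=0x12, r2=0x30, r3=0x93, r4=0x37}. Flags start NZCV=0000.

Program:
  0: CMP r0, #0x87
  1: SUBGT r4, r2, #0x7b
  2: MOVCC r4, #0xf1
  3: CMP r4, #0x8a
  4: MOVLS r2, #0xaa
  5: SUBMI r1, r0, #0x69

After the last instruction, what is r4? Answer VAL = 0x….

[0] flags=1001 → (cmp)
[1] flags=1001 GT?T → r4=0xb5
[2] flags=1001 CC?T → r4=0xf1
[3] flags=0010 → (cmp)
[4] flags=0010 LS?F → skip
[5] flags=0010 MI?F → skip

VAL = 0xf1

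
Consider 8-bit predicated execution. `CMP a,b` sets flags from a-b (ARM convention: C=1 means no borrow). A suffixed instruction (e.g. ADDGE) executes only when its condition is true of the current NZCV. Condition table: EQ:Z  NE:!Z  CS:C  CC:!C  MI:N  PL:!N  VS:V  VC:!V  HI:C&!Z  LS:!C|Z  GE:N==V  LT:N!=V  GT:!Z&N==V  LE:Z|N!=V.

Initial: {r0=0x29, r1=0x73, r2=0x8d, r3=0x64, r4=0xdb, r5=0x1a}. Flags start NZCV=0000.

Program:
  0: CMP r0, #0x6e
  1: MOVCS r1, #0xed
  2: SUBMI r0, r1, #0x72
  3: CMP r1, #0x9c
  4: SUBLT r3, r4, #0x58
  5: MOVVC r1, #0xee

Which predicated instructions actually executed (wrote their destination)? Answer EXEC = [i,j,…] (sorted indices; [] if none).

[0] flags=1000 → (cmp)
[1] flags=1000 CS?F → skip
[2] flags=1000 MI?T → r0=0x01
[3] flags=1001 → (cmp)
[4] flags=1001 LT?F → skip
[5] flags=1001 VC?F → skip

EXEC = [2]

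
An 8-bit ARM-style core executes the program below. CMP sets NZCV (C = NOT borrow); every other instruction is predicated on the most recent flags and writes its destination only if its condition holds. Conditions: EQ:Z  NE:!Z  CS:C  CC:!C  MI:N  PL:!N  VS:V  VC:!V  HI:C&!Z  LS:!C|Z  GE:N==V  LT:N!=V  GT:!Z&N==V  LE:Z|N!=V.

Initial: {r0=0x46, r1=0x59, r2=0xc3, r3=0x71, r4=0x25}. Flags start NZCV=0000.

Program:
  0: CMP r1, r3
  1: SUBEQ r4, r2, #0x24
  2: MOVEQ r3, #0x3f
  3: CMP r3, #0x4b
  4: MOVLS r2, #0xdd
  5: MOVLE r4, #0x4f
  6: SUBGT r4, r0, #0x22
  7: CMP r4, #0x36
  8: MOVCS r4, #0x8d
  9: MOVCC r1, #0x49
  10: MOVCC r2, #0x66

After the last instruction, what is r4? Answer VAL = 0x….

[0] flags=1000 → (cmp)
[1] flags=1000 EQ?F → skip
[2] flags=1000 EQ?F → skip
[3] flags=0010 → (cmp)
[4] flags=0010 LS?F → skip
[5] flags=0010 LE?F → skip
[6] flags=0010 GT?T → r4=0x24
[7] flags=1000 → (cmp)
[8] flags=1000 CS?F → skip
[9] flags=1000 CC?T → r1=0x49
[10] flags=1000 CC?T → r2=0x66

VAL = 0x24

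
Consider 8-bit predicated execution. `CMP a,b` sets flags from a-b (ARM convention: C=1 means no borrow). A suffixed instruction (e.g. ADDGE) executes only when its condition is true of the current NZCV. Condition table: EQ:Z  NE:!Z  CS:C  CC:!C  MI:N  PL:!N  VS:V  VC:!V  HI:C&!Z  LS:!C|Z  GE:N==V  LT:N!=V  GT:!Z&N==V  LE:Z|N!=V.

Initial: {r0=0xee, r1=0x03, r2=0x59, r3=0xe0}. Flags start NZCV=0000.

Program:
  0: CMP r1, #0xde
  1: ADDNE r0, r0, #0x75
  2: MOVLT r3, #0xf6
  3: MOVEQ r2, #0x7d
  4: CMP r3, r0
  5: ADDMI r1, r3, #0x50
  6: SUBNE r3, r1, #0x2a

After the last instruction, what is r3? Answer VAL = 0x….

VAL = 0xd9

[0] flags=0000 → (cmp)
[1] flags=0000 NE?T → r0=0x63
[2] flags=0000 LT?F → skip
[3] flags=0000 EQ?F → skip
[4] flags=0011 → (cmp)
[5] flags=0011 MI?F → skip
[6] flags=0011 NE?T → r3=0xd9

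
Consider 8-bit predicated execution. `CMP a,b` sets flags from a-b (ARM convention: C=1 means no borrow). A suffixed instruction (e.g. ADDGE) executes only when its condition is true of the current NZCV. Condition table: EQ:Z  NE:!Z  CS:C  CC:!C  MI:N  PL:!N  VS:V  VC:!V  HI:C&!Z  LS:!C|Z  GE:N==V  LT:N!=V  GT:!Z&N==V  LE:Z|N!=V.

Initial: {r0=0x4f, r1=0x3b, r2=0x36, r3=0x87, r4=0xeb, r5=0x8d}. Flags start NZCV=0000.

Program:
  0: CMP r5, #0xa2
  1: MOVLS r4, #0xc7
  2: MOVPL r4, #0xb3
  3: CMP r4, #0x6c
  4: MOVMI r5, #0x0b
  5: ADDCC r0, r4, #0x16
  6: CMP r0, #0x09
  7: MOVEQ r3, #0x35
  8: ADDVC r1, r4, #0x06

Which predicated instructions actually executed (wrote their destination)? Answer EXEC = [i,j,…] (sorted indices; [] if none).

0: ✓ CMP  NZCV=1000
1: ✓ MOVLS  r4←0xc7
2: · MOVPL
3: ✓ CMP  NZCV=0011
4: · MOVMI
5: · ADDCC
6: ✓ CMP  NZCV=0010
7: · MOVEQ
8: ✓ ADDVC  r1←0xcd

EXEC = [1,8]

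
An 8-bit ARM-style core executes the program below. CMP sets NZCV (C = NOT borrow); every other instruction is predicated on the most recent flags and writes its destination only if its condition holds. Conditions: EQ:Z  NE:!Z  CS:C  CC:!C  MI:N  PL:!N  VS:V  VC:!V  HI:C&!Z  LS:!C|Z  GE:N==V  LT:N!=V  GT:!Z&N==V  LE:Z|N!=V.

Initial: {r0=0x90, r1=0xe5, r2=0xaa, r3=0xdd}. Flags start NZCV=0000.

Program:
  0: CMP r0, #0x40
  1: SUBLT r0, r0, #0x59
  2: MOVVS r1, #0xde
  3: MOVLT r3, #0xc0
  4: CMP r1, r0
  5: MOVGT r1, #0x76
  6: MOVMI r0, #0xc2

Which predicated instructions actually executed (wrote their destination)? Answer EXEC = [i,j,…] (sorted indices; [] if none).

0: ✓ CMP  NZCV=0011
1: ✓ SUBLT  r0←0x37
2: ✓ MOVVS  r1←0xde
3: ✓ MOVLT  r3←0xc0
4: ✓ CMP  NZCV=1010
5: · MOVGT
6: ✓ MOVMI  r0←0xc2

EXEC = [1,2,3,6]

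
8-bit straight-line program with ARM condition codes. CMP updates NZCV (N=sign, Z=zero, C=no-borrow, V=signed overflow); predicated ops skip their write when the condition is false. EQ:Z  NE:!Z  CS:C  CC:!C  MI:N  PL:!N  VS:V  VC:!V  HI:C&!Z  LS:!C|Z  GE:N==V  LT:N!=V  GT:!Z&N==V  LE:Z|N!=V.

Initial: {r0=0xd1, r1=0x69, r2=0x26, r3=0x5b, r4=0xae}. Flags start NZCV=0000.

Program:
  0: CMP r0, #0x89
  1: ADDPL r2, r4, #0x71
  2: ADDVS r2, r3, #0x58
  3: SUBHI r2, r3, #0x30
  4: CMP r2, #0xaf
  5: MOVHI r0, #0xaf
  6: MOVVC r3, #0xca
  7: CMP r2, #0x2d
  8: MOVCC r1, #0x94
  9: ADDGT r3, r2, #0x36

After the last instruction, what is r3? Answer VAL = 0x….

VAL = 0xca

0: ✓ CMP  NZCV=0010
1: ✓ ADDPL  r2←0x1f
2: · ADDVS
3: ✓ SUBHI  r2←0x2b
4: ✓ CMP  NZCV=0000
5: · MOVHI
6: ✓ MOVVC  r3←0xca
7: ✓ CMP  NZCV=1000
8: ✓ MOVCC  r1←0x94
9: · ADDGT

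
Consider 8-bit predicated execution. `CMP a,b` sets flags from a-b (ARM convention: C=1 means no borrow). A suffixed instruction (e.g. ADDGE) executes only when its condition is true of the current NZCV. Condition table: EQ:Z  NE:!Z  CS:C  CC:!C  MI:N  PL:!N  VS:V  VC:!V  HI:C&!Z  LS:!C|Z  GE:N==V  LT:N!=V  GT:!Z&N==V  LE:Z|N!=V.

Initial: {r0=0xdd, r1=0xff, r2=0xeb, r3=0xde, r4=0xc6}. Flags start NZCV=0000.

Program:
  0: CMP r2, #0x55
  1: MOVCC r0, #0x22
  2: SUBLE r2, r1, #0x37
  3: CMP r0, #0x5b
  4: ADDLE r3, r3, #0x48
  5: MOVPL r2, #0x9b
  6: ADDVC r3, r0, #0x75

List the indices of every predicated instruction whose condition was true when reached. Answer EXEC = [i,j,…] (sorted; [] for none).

[0] flags=1010 → (cmp)
[1] flags=1010 CC?F → skip
[2] flags=1010 LE?T → r2=0xc8
[3] flags=1010 → (cmp)
[4] flags=1010 LE?T → r3=0x26
[5] flags=1010 PL?F → skip
[6] flags=1010 VC?T → r3=0x52

EXEC = [2,4,6]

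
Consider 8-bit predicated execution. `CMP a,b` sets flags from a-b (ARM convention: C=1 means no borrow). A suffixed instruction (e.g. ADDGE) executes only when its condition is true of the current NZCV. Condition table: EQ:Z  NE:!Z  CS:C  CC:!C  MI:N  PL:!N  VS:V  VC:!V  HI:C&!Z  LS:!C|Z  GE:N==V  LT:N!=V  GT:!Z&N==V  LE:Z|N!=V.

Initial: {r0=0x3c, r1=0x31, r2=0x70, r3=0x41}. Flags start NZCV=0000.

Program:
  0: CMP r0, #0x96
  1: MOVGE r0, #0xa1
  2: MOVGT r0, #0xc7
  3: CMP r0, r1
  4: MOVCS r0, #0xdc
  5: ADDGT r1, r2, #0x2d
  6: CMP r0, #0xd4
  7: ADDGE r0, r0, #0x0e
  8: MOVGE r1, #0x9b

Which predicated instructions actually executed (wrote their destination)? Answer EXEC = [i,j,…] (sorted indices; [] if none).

[0] flags=1001 → (cmp)
[1] flags=1001 GE?T → r0=0xa1
[2] flags=1001 GT?T → r0=0xc7
[3] flags=1010 → (cmp)
[4] flags=1010 CS?T → r0=0xdc
[5] flags=1010 GT?F → skip
[6] flags=0010 → (cmp)
[7] flags=0010 GE?T → r0=0xea
[8] flags=0010 GE?T → r1=0x9b

EXEC = [1,2,4,7,8]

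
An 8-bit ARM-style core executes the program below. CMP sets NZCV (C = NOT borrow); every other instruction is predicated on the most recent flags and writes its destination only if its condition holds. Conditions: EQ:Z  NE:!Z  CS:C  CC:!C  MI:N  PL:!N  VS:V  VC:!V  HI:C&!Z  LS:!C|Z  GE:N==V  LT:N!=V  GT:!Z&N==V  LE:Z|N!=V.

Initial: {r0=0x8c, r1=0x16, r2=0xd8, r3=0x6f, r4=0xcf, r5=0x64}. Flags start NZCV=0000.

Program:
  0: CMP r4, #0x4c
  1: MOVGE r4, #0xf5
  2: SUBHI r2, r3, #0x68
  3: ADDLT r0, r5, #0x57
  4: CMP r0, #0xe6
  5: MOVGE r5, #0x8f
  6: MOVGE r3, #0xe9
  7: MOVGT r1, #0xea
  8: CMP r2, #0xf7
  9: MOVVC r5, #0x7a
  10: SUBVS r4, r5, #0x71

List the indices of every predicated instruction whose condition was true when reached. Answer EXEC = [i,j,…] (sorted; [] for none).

0: ✓ CMP  NZCV=1010
1: · MOVGE
2: ✓ SUBHI  r2←0x07
3: ✓ ADDLT  r0←0xbb
4: ✓ CMP  NZCV=1000
5: · MOVGE
6: · MOVGE
7: · MOVGT
8: ✓ CMP  NZCV=0000
9: ✓ MOVVC  r5←0x7a
10: · SUBVS

EXEC = [2,3,9]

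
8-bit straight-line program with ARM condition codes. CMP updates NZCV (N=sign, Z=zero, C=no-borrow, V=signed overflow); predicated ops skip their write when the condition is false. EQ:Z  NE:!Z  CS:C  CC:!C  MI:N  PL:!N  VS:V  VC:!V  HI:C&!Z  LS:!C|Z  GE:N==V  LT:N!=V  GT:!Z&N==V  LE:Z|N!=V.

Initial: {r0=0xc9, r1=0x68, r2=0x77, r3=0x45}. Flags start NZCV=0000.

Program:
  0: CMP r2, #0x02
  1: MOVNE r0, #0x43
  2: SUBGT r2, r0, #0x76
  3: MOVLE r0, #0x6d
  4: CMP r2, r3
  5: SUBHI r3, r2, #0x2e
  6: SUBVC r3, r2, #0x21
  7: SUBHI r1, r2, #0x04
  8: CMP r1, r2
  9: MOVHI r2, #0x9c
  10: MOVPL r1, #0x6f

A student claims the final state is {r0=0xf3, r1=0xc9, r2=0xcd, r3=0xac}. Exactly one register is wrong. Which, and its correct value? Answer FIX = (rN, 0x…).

FIX = (r0, 0x43)

0: ✓ CMP  NZCV=0010
1: ✓ MOVNE  r0←0x43
2: ✓ SUBGT  r2←0xcd
3: · MOVLE
4: ✓ CMP  NZCV=1010
5: ✓ SUBHI  r3←0x9f
6: ✓ SUBVC  r3←0xac
7: ✓ SUBHI  r1←0xc9
8: ✓ CMP  NZCV=1000
9: · MOVHI
10: · MOVPL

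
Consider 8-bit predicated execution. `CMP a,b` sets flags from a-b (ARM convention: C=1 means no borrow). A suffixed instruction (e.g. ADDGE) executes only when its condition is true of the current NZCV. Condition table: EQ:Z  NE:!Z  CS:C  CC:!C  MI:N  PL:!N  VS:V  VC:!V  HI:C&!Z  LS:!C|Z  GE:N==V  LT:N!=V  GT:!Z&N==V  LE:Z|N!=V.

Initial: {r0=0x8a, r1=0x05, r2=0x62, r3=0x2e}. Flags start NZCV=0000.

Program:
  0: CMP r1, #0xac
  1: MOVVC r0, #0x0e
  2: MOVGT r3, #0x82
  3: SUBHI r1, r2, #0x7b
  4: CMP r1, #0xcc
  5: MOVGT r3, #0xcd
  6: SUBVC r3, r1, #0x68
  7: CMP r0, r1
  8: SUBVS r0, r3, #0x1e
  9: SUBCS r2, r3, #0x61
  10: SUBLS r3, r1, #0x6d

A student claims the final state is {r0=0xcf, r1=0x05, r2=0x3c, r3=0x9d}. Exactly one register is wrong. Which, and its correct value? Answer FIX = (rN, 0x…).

FIX = (r0, 0x0e)

[0] flags=0000 → (cmp)
[1] flags=0000 VC?T → r0=0x0e
[2] flags=0000 GT?T → r3=0x82
[3] flags=0000 HI?F → skip
[4] flags=0000 → (cmp)
[5] flags=0000 GT?T → r3=0xcd
[6] flags=0000 VC?T → r3=0x9d
[7] flags=0010 → (cmp)
[8] flags=0010 VS?F → skip
[9] flags=0010 CS?T → r2=0x3c
[10] flags=0010 LS?F → skip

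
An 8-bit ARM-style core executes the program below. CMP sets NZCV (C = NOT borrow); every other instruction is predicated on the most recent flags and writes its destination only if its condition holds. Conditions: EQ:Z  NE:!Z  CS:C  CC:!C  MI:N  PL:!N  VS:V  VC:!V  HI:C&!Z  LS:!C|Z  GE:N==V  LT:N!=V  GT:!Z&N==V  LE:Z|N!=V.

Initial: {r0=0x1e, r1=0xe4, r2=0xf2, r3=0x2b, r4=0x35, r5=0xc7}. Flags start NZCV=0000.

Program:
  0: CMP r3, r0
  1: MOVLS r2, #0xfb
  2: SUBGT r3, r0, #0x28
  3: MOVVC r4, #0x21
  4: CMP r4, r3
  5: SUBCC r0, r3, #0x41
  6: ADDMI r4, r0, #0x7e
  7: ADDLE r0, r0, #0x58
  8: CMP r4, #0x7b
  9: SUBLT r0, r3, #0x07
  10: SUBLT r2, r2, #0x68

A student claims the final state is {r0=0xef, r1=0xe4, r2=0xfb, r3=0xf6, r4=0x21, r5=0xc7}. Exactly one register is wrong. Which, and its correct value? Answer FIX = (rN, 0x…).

FIX = (r2, 0x8a)

[0] flags=0010 → (cmp)
[1] flags=0010 LS?F → skip
[2] flags=0010 GT?T → r3=0xf6
[3] flags=0010 VC?T → r4=0x21
[4] flags=0000 → (cmp)
[5] flags=0000 CC?T → r0=0xb5
[6] flags=0000 MI?F → skip
[7] flags=0000 LE?F → skip
[8] flags=1000 → (cmp)
[9] flags=1000 LT?T → r0=0xef
[10] flags=1000 LT?T → r2=0x8a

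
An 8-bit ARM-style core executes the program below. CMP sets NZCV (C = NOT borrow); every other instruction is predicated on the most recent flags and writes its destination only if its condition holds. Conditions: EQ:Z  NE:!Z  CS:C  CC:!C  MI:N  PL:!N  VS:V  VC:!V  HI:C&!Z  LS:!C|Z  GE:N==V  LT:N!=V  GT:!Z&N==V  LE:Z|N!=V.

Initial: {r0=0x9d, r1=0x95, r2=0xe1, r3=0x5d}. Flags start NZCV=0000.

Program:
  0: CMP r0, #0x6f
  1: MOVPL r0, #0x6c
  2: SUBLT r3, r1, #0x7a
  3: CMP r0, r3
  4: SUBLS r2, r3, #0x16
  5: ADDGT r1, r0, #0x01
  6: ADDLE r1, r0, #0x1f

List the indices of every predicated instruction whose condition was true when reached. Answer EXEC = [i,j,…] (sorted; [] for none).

[0] flags=0011 → (cmp)
[1] flags=0011 PL?T → r0=0x6c
[2] flags=0011 LT?T → r3=0x1b
[3] flags=0010 → (cmp)
[4] flags=0010 LS?F → skip
[5] flags=0010 GT?T → r1=0x6d
[6] flags=0010 LE?F → skip

EXEC = [1,2,5]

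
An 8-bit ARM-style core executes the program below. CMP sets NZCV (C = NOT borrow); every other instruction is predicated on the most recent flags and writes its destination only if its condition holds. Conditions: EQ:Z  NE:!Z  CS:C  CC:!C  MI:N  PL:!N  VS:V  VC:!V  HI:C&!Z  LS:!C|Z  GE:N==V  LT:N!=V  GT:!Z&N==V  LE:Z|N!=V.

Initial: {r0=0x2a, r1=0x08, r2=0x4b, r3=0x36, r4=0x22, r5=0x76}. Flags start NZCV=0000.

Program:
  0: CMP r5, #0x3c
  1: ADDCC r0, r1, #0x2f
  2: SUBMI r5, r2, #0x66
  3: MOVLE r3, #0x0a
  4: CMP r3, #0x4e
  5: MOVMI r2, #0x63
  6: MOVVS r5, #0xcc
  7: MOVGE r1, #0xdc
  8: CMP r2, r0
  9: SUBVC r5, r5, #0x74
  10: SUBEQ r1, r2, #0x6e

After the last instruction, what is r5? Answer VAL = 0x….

0: ✓ CMP  NZCV=0010
1: · ADDCC
2: · SUBMI
3: · MOVLE
4: ✓ CMP  NZCV=1000
5: ✓ MOVMI  r2←0x63
6: · MOVVS
7: · MOVGE
8: ✓ CMP  NZCV=0010
9: ✓ SUBVC  r5←0x02
10: · SUBEQ

VAL = 0x02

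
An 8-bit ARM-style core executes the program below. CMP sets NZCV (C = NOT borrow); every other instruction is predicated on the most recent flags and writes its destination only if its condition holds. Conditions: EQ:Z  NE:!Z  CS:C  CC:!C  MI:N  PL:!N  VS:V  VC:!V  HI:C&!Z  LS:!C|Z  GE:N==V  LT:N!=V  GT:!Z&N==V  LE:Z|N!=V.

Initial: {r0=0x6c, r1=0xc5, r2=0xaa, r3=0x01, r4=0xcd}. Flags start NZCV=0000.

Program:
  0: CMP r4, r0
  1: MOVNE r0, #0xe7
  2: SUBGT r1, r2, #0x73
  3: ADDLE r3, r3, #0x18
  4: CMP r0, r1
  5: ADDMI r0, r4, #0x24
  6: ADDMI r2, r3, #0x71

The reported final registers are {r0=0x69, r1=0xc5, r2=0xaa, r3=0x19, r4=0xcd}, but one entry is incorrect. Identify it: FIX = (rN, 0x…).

0: ✓ CMP  NZCV=0011
1: ✓ MOVNE  r0←0xe7
2: · SUBGT
3: ✓ ADDLE  r3←0x19
4: ✓ CMP  NZCV=0010
5: · ADDMI
6: · ADDMI

FIX = (r0, 0xe7)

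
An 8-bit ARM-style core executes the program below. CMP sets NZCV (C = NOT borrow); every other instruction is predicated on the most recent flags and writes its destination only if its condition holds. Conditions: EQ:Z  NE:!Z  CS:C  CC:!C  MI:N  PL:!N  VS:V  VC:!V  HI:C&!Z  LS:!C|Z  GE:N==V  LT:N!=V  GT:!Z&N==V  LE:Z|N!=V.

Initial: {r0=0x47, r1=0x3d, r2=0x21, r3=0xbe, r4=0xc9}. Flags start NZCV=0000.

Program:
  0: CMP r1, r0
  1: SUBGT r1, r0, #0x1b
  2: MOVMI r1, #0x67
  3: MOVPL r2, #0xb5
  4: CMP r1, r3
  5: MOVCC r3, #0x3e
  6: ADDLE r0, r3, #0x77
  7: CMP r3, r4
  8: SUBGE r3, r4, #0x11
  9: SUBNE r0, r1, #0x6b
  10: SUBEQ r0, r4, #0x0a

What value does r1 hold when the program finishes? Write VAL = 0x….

[0] flags=1000 → (cmp)
[1] flags=1000 GT?F → skip
[2] flags=1000 MI?T → r1=0x67
[3] flags=1000 PL?F → skip
[4] flags=1001 → (cmp)
[5] flags=1001 CC?T → r3=0x3e
[6] flags=1001 LE?F → skip
[7] flags=0000 → (cmp)
[8] flags=0000 GE?T → r3=0xb8
[9] flags=0000 NE?T → r0=0xfc
[10] flags=0000 EQ?F → skip

VAL = 0x67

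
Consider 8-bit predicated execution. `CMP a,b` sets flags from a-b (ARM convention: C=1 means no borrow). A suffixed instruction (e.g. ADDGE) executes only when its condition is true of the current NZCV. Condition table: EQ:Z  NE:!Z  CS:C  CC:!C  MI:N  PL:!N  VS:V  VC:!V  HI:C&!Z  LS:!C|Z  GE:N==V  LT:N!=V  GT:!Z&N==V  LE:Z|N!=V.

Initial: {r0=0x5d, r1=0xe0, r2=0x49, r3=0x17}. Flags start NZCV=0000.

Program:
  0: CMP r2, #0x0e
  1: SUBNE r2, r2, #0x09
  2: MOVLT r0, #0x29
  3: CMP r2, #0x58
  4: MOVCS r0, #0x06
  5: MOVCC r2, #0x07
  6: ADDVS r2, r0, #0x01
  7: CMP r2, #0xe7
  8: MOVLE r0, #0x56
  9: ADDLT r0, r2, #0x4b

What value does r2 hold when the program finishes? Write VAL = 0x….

0: ✓ CMP  NZCV=0010
1: ✓ SUBNE  r2←0x40
2: · MOVLT
3: ✓ CMP  NZCV=1000
4: · MOVCS
5: ✓ MOVCC  r2←0x07
6: · ADDVS
7: ✓ CMP  NZCV=0000
8: · MOVLE
9: · ADDLT

VAL = 0x07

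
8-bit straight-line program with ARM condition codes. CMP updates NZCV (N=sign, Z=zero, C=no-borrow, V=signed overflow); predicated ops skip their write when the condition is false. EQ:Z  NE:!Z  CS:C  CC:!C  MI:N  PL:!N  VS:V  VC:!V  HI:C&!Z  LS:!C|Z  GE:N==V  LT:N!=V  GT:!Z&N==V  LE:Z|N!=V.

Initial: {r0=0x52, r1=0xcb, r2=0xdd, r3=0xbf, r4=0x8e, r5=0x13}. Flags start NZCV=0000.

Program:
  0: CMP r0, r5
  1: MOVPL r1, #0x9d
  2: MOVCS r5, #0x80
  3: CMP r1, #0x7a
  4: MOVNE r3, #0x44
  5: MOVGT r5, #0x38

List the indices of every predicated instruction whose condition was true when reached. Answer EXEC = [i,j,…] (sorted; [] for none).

EXEC = [1,2,4]

[0] flags=0010 → (cmp)
[1] flags=0010 PL?T → r1=0x9d
[2] flags=0010 CS?T → r5=0x80
[3] flags=0011 → (cmp)
[4] flags=0011 NE?T → r3=0x44
[5] flags=0011 GT?F → skip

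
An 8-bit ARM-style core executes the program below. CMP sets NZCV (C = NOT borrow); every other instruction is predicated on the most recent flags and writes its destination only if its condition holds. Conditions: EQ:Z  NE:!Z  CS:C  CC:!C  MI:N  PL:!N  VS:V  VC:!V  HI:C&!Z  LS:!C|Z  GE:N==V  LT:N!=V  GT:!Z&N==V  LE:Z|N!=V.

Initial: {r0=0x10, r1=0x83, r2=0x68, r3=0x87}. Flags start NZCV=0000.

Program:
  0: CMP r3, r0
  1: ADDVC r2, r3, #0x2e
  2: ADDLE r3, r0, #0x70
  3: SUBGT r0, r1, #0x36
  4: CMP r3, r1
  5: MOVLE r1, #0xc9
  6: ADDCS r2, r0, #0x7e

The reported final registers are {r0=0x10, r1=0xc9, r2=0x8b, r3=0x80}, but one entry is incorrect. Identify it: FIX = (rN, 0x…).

FIX = (r2, 0x68)

0: ✓ CMP  NZCV=0011
1: · ADDVC
2: ✓ ADDLE  r3←0x80
3: · SUBGT
4: ✓ CMP  NZCV=1000
5: ✓ MOVLE  r1←0xc9
6: · ADDCS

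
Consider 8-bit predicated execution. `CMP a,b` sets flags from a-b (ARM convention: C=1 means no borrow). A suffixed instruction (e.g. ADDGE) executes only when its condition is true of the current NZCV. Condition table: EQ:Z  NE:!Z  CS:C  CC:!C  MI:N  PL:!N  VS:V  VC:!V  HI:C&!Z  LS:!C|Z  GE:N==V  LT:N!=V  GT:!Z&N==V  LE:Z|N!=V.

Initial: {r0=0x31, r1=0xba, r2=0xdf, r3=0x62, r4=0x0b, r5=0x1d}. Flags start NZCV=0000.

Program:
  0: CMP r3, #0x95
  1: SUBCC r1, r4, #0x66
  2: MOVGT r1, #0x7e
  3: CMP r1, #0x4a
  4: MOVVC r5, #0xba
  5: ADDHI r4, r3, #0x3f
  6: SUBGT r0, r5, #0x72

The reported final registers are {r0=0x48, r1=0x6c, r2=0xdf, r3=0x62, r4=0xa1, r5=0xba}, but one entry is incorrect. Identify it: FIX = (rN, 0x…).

[0] flags=1001 → (cmp)
[1] flags=1001 CC?T → r1=0xa5
[2] flags=1001 GT?T → r1=0x7e
[3] flags=0010 → (cmp)
[4] flags=0010 VC?T → r5=0xba
[5] flags=0010 HI?T → r4=0xa1
[6] flags=0010 GT?T → r0=0x48

FIX = (r1, 0x7e)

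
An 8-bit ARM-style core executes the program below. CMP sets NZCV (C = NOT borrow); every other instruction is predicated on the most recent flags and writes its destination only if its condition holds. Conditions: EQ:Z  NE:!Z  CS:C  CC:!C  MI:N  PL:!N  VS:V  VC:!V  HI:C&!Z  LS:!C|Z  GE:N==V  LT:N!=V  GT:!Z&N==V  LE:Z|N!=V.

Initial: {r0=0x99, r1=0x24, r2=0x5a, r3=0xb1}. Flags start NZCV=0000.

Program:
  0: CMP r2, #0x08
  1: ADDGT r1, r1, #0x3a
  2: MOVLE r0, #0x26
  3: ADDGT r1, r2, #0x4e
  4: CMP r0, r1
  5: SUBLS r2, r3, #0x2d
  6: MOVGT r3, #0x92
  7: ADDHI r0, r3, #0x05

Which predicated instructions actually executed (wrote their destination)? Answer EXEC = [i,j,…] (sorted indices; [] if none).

[0] flags=0010 → (cmp)
[1] flags=0010 GT?T → r1=0x5e
[2] flags=0010 LE?F → skip
[3] flags=0010 GT?T → r1=0xa8
[4] flags=1000 → (cmp)
[5] flags=1000 LS?T → r2=0x84
[6] flags=1000 GT?F → skip
[7] flags=1000 HI?F → skip

EXEC = [1,3,5]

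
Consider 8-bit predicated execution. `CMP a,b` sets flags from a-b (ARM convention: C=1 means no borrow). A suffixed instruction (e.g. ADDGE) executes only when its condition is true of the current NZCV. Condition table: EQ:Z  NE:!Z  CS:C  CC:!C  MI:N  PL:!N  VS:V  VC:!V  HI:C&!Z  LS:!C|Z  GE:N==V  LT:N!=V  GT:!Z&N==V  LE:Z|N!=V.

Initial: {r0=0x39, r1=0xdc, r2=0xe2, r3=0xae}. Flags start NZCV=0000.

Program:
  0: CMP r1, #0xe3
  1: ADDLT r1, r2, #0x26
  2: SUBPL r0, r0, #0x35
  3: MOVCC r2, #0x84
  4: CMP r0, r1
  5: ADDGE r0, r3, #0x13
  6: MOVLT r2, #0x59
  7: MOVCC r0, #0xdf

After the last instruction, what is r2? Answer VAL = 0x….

[0] flags=1000 → (cmp)
[1] flags=1000 LT?T → r1=0x08
[2] flags=1000 PL?F → skip
[3] flags=1000 CC?T → r2=0x84
[4] flags=0010 → (cmp)
[5] flags=0010 GE?T → r0=0xc1
[6] flags=0010 LT?F → skip
[7] flags=0010 CC?F → skip

VAL = 0x84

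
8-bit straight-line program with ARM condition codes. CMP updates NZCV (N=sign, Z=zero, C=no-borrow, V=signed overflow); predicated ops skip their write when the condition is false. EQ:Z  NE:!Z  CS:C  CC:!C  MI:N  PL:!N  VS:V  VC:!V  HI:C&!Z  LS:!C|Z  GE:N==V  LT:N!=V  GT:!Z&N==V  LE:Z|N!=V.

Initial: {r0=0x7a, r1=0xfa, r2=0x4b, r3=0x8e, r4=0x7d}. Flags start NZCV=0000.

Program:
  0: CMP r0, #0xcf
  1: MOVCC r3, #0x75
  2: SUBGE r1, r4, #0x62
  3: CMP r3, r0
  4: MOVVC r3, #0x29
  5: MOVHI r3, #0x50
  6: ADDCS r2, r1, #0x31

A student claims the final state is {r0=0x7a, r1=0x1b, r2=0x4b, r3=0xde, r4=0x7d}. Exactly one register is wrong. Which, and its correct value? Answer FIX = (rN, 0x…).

FIX = (r3, 0x29)

0: ✓ CMP  NZCV=1001
1: ✓ MOVCC  r3←0x75
2: ✓ SUBGE  r1←0x1b
3: ✓ CMP  NZCV=1000
4: ✓ MOVVC  r3←0x29
5: · MOVHI
6: · ADDCS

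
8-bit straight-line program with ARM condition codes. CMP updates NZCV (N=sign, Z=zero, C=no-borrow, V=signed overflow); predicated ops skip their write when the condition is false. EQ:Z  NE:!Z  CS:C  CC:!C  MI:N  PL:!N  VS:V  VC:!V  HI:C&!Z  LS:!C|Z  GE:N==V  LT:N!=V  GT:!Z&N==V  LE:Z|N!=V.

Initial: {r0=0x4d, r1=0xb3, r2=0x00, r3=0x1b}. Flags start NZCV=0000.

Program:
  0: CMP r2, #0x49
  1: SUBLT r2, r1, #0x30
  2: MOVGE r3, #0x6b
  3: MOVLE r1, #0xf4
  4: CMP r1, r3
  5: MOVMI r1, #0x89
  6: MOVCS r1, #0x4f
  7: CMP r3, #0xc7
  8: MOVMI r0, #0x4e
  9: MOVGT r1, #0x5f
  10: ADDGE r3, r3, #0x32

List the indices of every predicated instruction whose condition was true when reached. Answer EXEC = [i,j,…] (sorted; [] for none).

EXEC = [1,3,5,6,9,10]

0: ✓ CMP  NZCV=1000
1: ✓ SUBLT  r2←0x83
2: · MOVGE
3: ✓ MOVLE  r1←0xf4
4: ✓ CMP  NZCV=1010
5: ✓ MOVMI  r1←0x89
6: ✓ MOVCS  r1←0x4f
7: ✓ CMP  NZCV=0000
8: · MOVMI
9: ✓ MOVGT  r1←0x5f
10: ✓ ADDGE  r3←0x4d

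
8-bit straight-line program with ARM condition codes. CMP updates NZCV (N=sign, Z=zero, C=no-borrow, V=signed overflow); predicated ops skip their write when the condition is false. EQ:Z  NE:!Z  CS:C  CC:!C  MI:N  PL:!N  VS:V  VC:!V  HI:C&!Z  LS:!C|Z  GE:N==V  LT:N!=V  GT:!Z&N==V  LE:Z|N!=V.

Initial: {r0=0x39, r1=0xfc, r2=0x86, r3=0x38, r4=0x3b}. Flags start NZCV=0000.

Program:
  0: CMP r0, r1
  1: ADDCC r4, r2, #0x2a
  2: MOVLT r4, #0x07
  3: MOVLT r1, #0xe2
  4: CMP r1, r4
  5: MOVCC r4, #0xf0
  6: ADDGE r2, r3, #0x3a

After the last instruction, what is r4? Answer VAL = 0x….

[0] flags=0000 → (cmp)
[1] flags=0000 CC?T → r4=0xb0
[2] flags=0000 LT?F → skip
[3] flags=0000 LT?F → skip
[4] flags=0010 → (cmp)
[5] flags=0010 CC?F → skip
[6] flags=0010 GE?T → r2=0x72

VAL = 0xb0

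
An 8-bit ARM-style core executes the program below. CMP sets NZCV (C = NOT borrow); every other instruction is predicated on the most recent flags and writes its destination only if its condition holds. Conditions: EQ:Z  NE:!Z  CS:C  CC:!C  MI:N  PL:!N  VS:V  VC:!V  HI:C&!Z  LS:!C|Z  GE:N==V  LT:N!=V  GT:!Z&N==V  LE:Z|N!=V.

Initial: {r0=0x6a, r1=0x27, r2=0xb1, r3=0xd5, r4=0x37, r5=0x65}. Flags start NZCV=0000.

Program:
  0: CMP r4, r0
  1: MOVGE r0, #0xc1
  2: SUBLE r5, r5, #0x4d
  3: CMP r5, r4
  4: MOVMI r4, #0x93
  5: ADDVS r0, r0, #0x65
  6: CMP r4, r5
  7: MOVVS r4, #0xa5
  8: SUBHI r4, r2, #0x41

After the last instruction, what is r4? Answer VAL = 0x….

[0] flags=1000 → (cmp)
[1] flags=1000 GE?F → skip
[2] flags=1000 LE?T → r5=0x18
[3] flags=1000 → (cmp)
[4] flags=1000 MI?T → r4=0x93
[5] flags=1000 VS?F → skip
[6] flags=0011 → (cmp)
[7] flags=0011 VS?T → r4=0xa5
[8] flags=0011 HI?T → r4=0x70

VAL = 0x70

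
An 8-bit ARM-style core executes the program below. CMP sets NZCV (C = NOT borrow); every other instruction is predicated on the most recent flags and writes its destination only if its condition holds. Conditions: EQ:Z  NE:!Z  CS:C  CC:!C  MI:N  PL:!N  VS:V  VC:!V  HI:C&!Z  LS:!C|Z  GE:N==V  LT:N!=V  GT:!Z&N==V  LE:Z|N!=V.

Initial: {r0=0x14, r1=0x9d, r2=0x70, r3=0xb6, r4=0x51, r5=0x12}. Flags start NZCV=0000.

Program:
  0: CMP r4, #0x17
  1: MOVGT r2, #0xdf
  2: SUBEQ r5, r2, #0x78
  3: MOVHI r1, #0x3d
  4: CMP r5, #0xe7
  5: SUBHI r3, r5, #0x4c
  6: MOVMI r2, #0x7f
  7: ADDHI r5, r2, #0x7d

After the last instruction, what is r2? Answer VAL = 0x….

[0] flags=0010 → (cmp)
[1] flags=0010 GT?T → r2=0xdf
[2] flags=0010 EQ?F → skip
[3] flags=0010 HI?T → r1=0x3d
[4] flags=0000 → (cmp)
[5] flags=0000 HI?F → skip
[6] flags=0000 MI?F → skip
[7] flags=0000 HI?F → skip

VAL = 0xdf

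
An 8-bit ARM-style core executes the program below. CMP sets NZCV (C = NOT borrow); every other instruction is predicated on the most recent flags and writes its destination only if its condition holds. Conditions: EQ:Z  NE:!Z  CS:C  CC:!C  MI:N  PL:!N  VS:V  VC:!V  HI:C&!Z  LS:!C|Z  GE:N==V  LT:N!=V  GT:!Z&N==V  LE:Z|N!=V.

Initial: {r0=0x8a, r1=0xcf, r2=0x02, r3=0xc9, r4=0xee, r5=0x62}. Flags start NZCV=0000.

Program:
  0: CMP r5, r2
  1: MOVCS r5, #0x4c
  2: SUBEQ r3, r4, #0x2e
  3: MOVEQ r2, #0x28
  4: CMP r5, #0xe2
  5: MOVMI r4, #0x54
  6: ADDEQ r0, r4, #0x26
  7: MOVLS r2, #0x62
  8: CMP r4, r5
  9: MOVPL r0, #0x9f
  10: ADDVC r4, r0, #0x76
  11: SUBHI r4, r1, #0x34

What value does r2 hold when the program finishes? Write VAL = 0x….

[0] flags=0010 → (cmp)
[1] flags=0010 CS?T → r5=0x4c
[2] flags=0010 EQ?F → skip
[3] flags=0010 EQ?F → skip
[4] flags=0000 → (cmp)
[5] flags=0000 MI?F → skip
[6] flags=0000 EQ?F → skip
[7] flags=0000 LS?T → r2=0x62
[8] flags=1010 → (cmp)
[9] flags=1010 PL?F → skip
[10] flags=1010 VC?T → r4=0x00
[11] flags=1010 HI?T → r4=0x9b

VAL = 0x62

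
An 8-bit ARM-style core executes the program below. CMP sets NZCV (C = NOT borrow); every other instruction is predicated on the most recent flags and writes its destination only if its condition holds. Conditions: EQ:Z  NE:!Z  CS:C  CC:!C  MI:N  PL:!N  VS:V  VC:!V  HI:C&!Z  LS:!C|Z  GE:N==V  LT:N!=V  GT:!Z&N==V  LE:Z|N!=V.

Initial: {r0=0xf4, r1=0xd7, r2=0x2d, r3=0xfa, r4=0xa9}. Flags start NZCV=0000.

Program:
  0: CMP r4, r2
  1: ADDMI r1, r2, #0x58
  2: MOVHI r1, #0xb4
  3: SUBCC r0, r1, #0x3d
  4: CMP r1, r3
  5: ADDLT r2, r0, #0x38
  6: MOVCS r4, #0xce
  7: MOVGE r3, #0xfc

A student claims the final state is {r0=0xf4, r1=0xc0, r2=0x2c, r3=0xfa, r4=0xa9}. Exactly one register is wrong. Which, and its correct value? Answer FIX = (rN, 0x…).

[0] flags=0011 → (cmp)
[1] flags=0011 MI?F → skip
[2] flags=0011 HI?T → r1=0xb4
[3] flags=0011 CC?F → skip
[4] flags=1000 → (cmp)
[5] flags=1000 LT?T → r2=0x2c
[6] flags=1000 CS?F → skip
[7] flags=1000 GE?F → skip

FIX = (r1, 0xb4)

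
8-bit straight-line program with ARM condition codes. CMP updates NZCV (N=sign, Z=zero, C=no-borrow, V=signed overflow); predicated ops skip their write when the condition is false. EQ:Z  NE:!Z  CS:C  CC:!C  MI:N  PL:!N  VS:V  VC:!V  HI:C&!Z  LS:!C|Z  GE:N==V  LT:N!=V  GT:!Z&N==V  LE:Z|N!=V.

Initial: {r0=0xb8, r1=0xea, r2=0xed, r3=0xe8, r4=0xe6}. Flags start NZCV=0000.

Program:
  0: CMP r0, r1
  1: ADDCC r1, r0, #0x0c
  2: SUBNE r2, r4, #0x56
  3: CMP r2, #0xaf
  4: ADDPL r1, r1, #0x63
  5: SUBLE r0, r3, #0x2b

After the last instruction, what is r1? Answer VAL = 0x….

VAL = 0xc4

0: ✓ CMP  NZCV=1000
1: ✓ ADDCC  r1←0xc4
2: ✓ SUBNE  r2←0x90
3: ✓ CMP  NZCV=1000
4: · ADDPL
5: ✓ SUBLE  r0←0xbd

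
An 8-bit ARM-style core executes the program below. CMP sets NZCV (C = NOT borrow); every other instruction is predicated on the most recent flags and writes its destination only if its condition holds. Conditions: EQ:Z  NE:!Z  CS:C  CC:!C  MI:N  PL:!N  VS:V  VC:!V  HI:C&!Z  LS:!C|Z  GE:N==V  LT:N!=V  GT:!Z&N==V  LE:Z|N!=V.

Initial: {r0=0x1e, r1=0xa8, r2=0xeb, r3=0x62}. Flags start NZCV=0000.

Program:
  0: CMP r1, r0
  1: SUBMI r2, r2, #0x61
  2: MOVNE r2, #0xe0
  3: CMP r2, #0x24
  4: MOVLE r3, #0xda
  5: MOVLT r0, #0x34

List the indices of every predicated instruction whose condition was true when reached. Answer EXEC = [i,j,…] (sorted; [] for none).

EXEC = [1,2,4,5]

0: ✓ CMP  NZCV=1010
1: ✓ SUBMI  r2←0x8a
2: ✓ MOVNE  r2←0xe0
3: ✓ CMP  NZCV=1010
4: ✓ MOVLE  r3←0xda
5: ✓ MOVLT  r0←0x34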